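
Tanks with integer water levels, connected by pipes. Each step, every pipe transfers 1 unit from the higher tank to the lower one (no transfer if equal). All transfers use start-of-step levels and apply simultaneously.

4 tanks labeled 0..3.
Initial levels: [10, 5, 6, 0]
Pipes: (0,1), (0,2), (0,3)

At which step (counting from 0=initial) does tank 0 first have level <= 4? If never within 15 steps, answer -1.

Answer: 6

Derivation:
Step 1: flows [0->1,0->2,0->3] -> levels [7 6 7 1]
Step 2: flows [0->1,0=2,0->3] -> levels [5 7 7 2]
Step 3: flows [1->0,2->0,0->3] -> levels [6 6 6 3]
Step 4: flows [0=1,0=2,0->3] -> levels [5 6 6 4]
Step 5: flows [1->0,2->0,0->3] -> levels [6 5 5 5]
Step 6: flows [0->1,0->2,0->3] -> levels [3 6 6 6]
Tank 0 first reaches <=4 at step 6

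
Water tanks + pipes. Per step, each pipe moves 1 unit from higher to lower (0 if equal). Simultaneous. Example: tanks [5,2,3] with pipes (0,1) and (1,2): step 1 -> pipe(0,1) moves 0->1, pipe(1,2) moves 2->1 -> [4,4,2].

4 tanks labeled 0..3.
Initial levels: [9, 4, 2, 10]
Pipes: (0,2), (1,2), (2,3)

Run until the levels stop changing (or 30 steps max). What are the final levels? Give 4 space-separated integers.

Step 1: flows [0->2,1->2,3->2] -> levels [8 3 5 9]
Step 2: flows [0->2,2->1,3->2] -> levels [7 4 6 8]
Step 3: flows [0->2,2->1,3->2] -> levels [6 5 7 7]
Step 4: flows [2->0,2->1,2=3] -> levels [7 6 5 7]
Step 5: flows [0->2,1->2,3->2] -> levels [6 5 8 6]
Step 6: flows [2->0,2->1,2->3] -> levels [7 6 5 7]
  -> period-2 cycle: step 6 state = step 4 state; never stabilizes
  -> state at step 30: (30-4) mod 2 = 0, same as step 4 -> [7 6 5 7]

Answer: 7 6 5 7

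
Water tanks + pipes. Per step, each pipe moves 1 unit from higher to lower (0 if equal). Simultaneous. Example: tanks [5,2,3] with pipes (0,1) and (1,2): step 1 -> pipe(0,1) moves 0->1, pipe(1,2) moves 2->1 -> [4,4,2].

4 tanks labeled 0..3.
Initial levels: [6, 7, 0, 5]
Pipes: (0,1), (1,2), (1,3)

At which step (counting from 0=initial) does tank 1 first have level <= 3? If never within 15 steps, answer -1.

Answer: 6

Derivation:
Step 1: flows [1->0,1->2,1->3] -> levels [7 4 1 6]
Step 2: flows [0->1,1->2,3->1] -> levels [6 5 2 5]
Step 3: flows [0->1,1->2,1=3] -> levels [5 5 3 5]
Step 4: flows [0=1,1->2,1=3] -> levels [5 4 4 5]
Step 5: flows [0->1,1=2,3->1] -> levels [4 6 4 4]
Step 6: flows [1->0,1->2,1->3] -> levels [5 3 5 5]
Tank 1 first reaches <=3 at step 6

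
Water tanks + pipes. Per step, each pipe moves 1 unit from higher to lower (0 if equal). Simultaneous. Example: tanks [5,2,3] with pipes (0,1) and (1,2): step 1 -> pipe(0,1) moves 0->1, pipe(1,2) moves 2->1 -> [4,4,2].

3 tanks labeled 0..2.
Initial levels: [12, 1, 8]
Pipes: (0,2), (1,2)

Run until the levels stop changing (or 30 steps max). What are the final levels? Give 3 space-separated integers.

Step 1: flows [0->2,2->1] -> levels [11 2 8]
Step 2: flows [0->2,2->1] -> levels [10 3 8]
Step 3: flows [0->2,2->1] -> levels [9 4 8]
Step 4: flows [0->2,2->1] -> levels [8 5 8]
Step 5: flows [0=2,2->1] -> levels [8 6 7]
Step 6: flows [0->2,2->1] -> levels [7 7 7]
Step 7: flows [0=2,1=2] -> levels [7 7 7]
  -> stable (no change)

Answer: 7 7 7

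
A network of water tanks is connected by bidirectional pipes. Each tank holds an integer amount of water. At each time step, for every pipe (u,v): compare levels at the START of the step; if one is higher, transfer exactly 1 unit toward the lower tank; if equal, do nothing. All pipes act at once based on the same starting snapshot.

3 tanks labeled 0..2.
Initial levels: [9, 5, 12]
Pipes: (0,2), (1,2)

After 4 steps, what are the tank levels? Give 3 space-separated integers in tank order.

Step 1: flows [2->0,2->1] -> levels [10 6 10]
Step 2: flows [0=2,2->1] -> levels [10 7 9]
Step 3: flows [0->2,2->1] -> levels [9 8 9]
Step 4: flows [0=2,2->1] -> levels [9 9 8]

Answer: 9 9 8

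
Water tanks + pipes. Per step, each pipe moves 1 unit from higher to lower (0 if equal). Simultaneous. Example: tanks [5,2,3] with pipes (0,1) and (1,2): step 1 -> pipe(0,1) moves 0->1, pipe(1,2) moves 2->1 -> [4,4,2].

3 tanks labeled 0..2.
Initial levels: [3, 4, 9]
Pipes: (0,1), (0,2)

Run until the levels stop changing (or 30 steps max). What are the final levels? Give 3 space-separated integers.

Step 1: flows [1->0,2->0] -> levels [5 3 8]
Step 2: flows [0->1,2->0] -> levels [5 4 7]
Step 3: flows [0->1,2->0] -> levels [5 5 6]
Step 4: flows [0=1,2->0] -> levels [6 5 5]
Step 5: flows [0->1,0->2] -> levels [4 6 6]
Step 6: flows [1->0,2->0] -> levels [6 5 5]
  -> period-2 cycle: step 6 state = step 4 state; never stabilizes
  -> state at step 30: (30-4) mod 2 = 0, same as step 4 -> [6 5 5]

Answer: 6 5 5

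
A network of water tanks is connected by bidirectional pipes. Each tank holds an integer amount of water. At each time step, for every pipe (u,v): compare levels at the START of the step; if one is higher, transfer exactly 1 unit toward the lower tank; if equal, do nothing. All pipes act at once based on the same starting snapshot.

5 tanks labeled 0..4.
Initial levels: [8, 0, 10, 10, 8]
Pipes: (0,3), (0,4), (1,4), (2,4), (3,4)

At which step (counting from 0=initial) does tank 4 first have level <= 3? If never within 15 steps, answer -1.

Step 1: flows [3->0,0=4,4->1,2->4,3->4] -> levels [9 1 9 8 9]
Step 2: flows [0->3,0=4,4->1,2=4,4->3] -> levels [8 2 9 10 7]
Step 3: flows [3->0,0->4,4->1,2->4,3->4] -> levels [8 3 8 8 9]
Step 4: flows [0=3,4->0,4->1,4->2,4->3] -> levels [9 4 9 9 5]
Step 5: flows [0=3,0->4,4->1,2->4,3->4] -> levels [8 5 8 8 7]
Step 6: flows [0=3,0->4,4->1,2->4,3->4] -> levels [7 6 7 7 9]
Step 7: flows [0=3,4->0,4->1,4->2,4->3] -> levels [8 7 8 8 5]
Step 8: flows [0=3,0->4,1->4,2->4,3->4] -> levels [7 6 7 7 9]
  -> period-2 cycle (repeats step 6); tank 4 never drops to <=3
Tank 4 never reaches <=3 within 15 steps

Answer: -1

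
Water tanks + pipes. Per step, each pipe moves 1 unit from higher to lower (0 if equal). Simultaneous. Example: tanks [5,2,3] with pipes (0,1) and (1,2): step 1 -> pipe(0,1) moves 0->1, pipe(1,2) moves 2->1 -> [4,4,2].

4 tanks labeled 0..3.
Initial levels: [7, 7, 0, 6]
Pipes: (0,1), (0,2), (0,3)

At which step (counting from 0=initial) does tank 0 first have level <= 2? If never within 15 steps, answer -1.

Answer: -1

Derivation:
Step 1: flows [0=1,0->2,0->3] -> levels [5 7 1 7]
Step 2: flows [1->0,0->2,3->0] -> levels [6 6 2 6]
Step 3: flows [0=1,0->2,0=3] -> levels [5 6 3 6]
Step 4: flows [1->0,0->2,3->0] -> levels [6 5 4 5]
Step 5: flows [0->1,0->2,0->3] -> levels [3 6 5 6]
Step 6: flows [1->0,2->0,3->0] -> levels [6 5 4 5]
  -> period-2 cycle (repeats step 4); tank 0 never drops to <=2
Tank 0 never reaches <=2 within 15 steps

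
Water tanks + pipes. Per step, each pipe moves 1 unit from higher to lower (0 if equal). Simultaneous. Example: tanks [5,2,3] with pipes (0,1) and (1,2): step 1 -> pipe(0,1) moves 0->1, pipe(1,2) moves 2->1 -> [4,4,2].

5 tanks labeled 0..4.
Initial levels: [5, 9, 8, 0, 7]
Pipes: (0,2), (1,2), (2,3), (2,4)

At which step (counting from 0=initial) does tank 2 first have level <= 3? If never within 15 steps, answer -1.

Step 1: flows [2->0,1->2,2->3,2->4] -> levels [6 8 6 1 8]
Step 2: flows [0=2,1->2,2->3,4->2] -> levels [6 7 7 2 7]
Step 3: flows [2->0,1=2,2->3,2=4] -> levels [7 7 5 3 7]
Step 4: flows [0->2,1->2,2->3,4->2] -> levels [6 6 7 4 6]
Step 5: flows [2->0,2->1,2->3,2->4] -> levels [7 7 3 5 7]
Tank 2 first reaches <=3 at step 5

Answer: 5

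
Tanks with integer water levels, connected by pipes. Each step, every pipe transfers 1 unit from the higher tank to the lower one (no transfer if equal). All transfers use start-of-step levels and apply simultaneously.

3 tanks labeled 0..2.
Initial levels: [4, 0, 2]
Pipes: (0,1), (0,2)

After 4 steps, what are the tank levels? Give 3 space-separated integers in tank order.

Step 1: flows [0->1,0->2] -> levels [2 1 3]
Step 2: flows [0->1,2->0] -> levels [2 2 2]
Step 3: flows [0=1,0=2] -> levels [2 2 2]
  -> stable; steps 4..4 unchanged -> [2 2 2]

Answer: 2 2 2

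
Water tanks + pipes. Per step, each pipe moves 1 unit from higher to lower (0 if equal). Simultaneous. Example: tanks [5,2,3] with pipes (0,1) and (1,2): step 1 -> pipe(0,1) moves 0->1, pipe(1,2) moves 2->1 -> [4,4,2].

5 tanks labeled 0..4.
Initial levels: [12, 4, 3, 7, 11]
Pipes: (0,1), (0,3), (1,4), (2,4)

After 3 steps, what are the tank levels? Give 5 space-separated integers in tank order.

Answer: 9 7 6 8 7

Derivation:
Step 1: flows [0->1,0->3,4->1,4->2] -> levels [10 6 4 8 9]
Step 2: flows [0->1,0->3,4->1,4->2] -> levels [8 8 5 9 7]
Step 3: flows [0=1,3->0,1->4,4->2] -> levels [9 7 6 8 7]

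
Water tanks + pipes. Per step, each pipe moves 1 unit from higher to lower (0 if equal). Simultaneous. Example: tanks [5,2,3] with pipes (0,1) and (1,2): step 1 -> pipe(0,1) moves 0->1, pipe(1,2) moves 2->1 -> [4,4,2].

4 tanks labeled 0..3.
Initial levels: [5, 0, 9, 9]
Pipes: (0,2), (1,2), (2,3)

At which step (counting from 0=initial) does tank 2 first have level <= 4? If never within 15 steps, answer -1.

Step 1: flows [2->0,2->1,2=3] -> levels [6 1 7 9]
Step 2: flows [2->0,2->1,3->2] -> levels [7 2 6 8]
Step 3: flows [0->2,2->1,3->2] -> levels [6 3 7 7]
Step 4: flows [2->0,2->1,2=3] -> levels [7 4 5 7]
Step 5: flows [0->2,2->1,3->2] -> levels [6 5 6 6]
Step 6: flows [0=2,2->1,2=3] -> levels [6 6 5 6]
Step 7: flows [0->2,1->2,3->2] -> levels [5 5 8 5]
Step 8: flows [2->0,2->1,2->3] -> levels [6 6 5 6]
  -> period-2 cycle (repeats step 6); tank 2 never drops to <=4
Tank 2 never reaches <=4 within 15 steps

Answer: -1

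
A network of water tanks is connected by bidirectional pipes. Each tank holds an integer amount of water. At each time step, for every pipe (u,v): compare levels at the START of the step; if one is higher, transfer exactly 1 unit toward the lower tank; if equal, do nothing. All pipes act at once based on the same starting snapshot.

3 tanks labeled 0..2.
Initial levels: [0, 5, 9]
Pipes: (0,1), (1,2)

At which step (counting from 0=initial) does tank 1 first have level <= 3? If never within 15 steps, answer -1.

Answer: -1

Derivation:
Step 1: flows [1->0,2->1] -> levels [1 5 8]
Step 2: flows [1->0,2->1] -> levels [2 5 7]
Step 3: flows [1->0,2->1] -> levels [3 5 6]
Step 4: flows [1->0,2->1] -> levels [4 5 5]
Step 5: flows [1->0,1=2] -> levels [5 4 5]
Step 6: flows [0->1,2->1] -> levels [4 6 4]
Step 7: flows [1->0,1->2] -> levels [5 4 5]
  -> period-2 cycle (repeats step 5); tank 1 never drops to <=3
Tank 1 never reaches <=3 within 15 steps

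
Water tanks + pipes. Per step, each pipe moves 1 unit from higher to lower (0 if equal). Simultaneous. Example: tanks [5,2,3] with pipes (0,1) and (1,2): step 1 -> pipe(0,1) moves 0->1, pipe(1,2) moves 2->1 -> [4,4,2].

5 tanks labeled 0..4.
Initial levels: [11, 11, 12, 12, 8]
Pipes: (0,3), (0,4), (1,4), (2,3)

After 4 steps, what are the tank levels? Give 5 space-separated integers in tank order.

Answer: 10 10 11 12 11

Derivation:
Step 1: flows [3->0,0->4,1->4,2=3] -> levels [11 10 12 11 10]
Step 2: flows [0=3,0->4,1=4,2->3] -> levels [10 10 11 12 11]
Step 3: flows [3->0,4->0,4->1,3->2] -> levels [12 11 12 10 9]
Step 4: flows [0->3,0->4,1->4,2->3] -> levels [10 10 11 12 11]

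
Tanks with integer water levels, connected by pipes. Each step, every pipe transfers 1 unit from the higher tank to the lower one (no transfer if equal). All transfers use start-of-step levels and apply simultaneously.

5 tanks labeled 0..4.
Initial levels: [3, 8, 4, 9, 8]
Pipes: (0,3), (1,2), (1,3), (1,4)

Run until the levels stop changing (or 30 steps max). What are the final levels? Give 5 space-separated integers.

Step 1: flows [3->0,1->2,3->1,1=4] -> levels [4 8 5 7 8]
Step 2: flows [3->0,1->2,1->3,1=4] -> levels [5 6 6 7 8]
Step 3: flows [3->0,1=2,3->1,4->1] -> levels [6 8 6 5 7]
Step 4: flows [0->3,1->2,1->3,1->4] -> levels [5 5 7 7 8]
Step 5: flows [3->0,2->1,3->1,4->1] -> levels [6 8 6 5 7]
  -> period-2 cycle: step 5 state = step 3 state; never stabilizes
  -> state at step 30: (30-3) mod 2 = 1, same as step 4 -> [5 5 7 7 8]

Answer: 5 5 7 7 8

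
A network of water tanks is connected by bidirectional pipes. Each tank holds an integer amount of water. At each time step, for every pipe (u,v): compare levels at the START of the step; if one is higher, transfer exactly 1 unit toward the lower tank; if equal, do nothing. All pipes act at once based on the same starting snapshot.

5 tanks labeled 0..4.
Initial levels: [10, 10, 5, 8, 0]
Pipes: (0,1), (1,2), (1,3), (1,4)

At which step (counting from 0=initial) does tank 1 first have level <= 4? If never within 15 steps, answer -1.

Answer: -1

Derivation:
Step 1: flows [0=1,1->2,1->3,1->4] -> levels [10 7 6 9 1]
Step 2: flows [0->1,1->2,3->1,1->4] -> levels [9 7 7 8 2]
Step 3: flows [0->1,1=2,3->1,1->4] -> levels [8 8 7 7 3]
Step 4: flows [0=1,1->2,1->3,1->4] -> levels [8 5 8 8 4]
Step 5: flows [0->1,2->1,3->1,1->4] -> levels [7 7 7 7 5]
Step 6: flows [0=1,1=2,1=3,1->4] -> levels [7 6 7 7 6]
Step 7: flows [0->1,2->1,3->1,1=4] -> levels [6 9 6 6 6]
Step 8: flows [1->0,1->2,1->3,1->4] -> levels [7 5 7 7 7]
Step 9: flows [0->1,2->1,3->1,4->1] -> levels [6 9 6 6 6]
  -> period-2 cycle (repeats step 7); tank 1 never drops to <=4
Tank 1 never reaches <=4 within 15 steps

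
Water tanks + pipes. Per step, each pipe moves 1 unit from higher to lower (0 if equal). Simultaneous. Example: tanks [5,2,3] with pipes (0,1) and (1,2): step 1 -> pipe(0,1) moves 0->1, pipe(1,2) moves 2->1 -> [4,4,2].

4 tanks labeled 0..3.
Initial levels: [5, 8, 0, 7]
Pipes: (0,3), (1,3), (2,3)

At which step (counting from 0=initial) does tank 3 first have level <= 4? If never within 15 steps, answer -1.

Step 1: flows [3->0,1->3,3->2] -> levels [6 7 1 6]
Step 2: flows [0=3,1->3,3->2] -> levels [6 6 2 6]
Step 3: flows [0=3,1=3,3->2] -> levels [6 6 3 5]
Step 4: flows [0->3,1->3,3->2] -> levels [5 5 4 6]
Step 5: flows [3->0,3->1,3->2] -> levels [6 6 5 3]
Tank 3 first reaches <=4 at step 5

Answer: 5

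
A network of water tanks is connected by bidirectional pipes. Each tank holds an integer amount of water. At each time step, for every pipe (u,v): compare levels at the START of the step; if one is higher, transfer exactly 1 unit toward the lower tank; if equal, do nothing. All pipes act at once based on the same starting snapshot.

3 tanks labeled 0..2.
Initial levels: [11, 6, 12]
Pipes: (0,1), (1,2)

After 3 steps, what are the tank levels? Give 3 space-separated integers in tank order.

Step 1: flows [0->1,2->1] -> levels [10 8 11]
Step 2: flows [0->1,2->1] -> levels [9 10 10]
Step 3: flows [1->0,1=2] -> levels [10 9 10]

Answer: 10 9 10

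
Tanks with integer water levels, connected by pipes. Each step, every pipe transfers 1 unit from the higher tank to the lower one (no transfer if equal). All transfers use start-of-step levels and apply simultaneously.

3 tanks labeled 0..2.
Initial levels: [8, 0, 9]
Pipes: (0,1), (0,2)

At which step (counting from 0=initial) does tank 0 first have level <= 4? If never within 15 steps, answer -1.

Answer: -1

Derivation:
Step 1: flows [0->1,2->0] -> levels [8 1 8]
Step 2: flows [0->1,0=2] -> levels [7 2 8]
Step 3: flows [0->1,2->0] -> levels [7 3 7]
Step 4: flows [0->1,0=2] -> levels [6 4 7]
Step 5: flows [0->1,2->0] -> levels [6 5 6]
Step 6: flows [0->1,0=2] -> levels [5 6 6]
Step 7: flows [1->0,2->0] -> levels [7 5 5]
Step 8: flows [0->1,0->2] -> levels [5 6 6]
  -> period-2 cycle (repeats step 6); tank 0 never drops to <=4
Tank 0 never reaches <=4 within 15 steps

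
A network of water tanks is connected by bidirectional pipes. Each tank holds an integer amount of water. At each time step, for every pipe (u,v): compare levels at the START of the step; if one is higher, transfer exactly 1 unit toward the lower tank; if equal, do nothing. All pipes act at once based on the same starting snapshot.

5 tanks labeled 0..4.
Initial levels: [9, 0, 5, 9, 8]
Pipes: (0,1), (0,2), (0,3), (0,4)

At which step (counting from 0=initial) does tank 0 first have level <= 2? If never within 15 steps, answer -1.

Step 1: flows [0->1,0->2,0=3,0->4] -> levels [6 1 6 9 9]
Step 2: flows [0->1,0=2,3->0,4->0] -> levels [7 2 6 8 8]
Step 3: flows [0->1,0->2,3->0,4->0] -> levels [7 3 7 7 7]
Step 4: flows [0->1,0=2,0=3,0=4] -> levels [6 4 7 7 7]
Step 5: flows [0->1,2->0,3->0,4->0] -> levels [8 5 6 6 6]
Step 6: flows [0->1,0->2,0->3,0->4] -> levels [4 6 7 7 7]
Step 7: flows [1->0,2->0,3->0,4->0] -> levels [8 5 6 6 6]
  -> period-2 cycle (repeats step 5); tank 0 never drops to <=2
Tank 0 never reaches <=2 within 15 steps

Answer: -1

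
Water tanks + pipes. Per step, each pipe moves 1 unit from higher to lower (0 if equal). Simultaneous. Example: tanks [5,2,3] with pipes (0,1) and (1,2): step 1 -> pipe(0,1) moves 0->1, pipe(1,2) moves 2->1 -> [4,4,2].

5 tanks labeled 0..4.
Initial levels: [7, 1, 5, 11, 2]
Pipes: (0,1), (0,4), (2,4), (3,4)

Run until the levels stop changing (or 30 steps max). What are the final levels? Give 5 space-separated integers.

Answer: 6 4 6 6 4

Derivation:
Step 1: flows [0->1,0->4,2->4,3->4] -> levels [5 2 4 10 5]
Step 2: flows [0->1,0=4,4->2,3->4] -> levels [4 3 5 9 5]
Step 3: flows [0->1,4->0,2=4,3->4] -> levels [4 4 5 8 5]
Step 4: flows [0=1,4->0,2=4,3->4] -> levels [5 4 5 7 5]
Step 5: flows [0->1,0=4,2=4,3->4] -> levels [4 5 5 6 6]
Step 6: flows [1->0,4->0,4->2,3=4] -> levels [6 4 6 6 4]
Step 7: flows [0->1,0->4,2->4,3->4] -> levels [4 5 5 5 7]
Step 8: flows [1->0,4->0,4->2,4->3] -> levels [6 4 6 6 4]
  -> period-2 cycle: step 8 state = step 6 state; never stabilizes
  -> state at step 30: (30-6) mod 2 = 0, same as step 6 -> [6 4 6 6 4]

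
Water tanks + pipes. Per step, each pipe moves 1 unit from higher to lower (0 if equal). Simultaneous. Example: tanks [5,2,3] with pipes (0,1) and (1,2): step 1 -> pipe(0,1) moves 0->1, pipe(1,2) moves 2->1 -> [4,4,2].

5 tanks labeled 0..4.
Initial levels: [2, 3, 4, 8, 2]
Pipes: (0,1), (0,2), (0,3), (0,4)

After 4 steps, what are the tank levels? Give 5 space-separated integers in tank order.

Answer: 2 4 4 5 4

Derivation:
Step 1: flows [1->0,2->0,3->0,0=4] -> levels [5 2 3 7 2]
Step 2: flows [0->1,0->2,3->0,0->4] -> levels [3 3 4 6 3]
Step 3: flows [0=1,2->0,3->0,0=4] -> levels [5 3 3 5 3]
Step 4: flows [0->1,0->2,0=3,0->4] -> levels [2 4 4 5 4]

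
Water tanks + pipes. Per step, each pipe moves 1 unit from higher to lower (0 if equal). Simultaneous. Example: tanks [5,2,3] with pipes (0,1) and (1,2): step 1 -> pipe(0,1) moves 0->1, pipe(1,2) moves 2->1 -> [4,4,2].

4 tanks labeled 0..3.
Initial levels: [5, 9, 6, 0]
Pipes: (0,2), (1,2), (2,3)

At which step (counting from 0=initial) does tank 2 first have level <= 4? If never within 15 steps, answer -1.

Answer: 5

Derivation:
Step 1: flows [2->0,1->2,2->3] -> levels [6 8 5 1]
Step 2: flows [0->2,1->2,2->3] -> levels [5 7 6 2]
Step 3: flows [2->0,1->2,2->3] -> levels [6 6 5 3]
Step 4: flows [0->2,1->2,2->3] -> levels [5 5 6 4]
Step 5: flows [2->0,2->1,2->3] -> levels [6 6 3 5]
Tank 2 first reaches <=4 at step 5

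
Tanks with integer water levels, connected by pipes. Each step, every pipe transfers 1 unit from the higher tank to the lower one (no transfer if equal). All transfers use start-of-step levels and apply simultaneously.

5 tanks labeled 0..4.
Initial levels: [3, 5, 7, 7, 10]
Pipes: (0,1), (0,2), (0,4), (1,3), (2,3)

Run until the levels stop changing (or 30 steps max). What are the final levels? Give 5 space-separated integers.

Answer: 5 7 7 5 8

Derivation:
Step 1: flows [1->0,2->0,4->0,3->1,2=3] -> levels [6 5 6 6 9]
Step 2: flows [0->1,0=2,4->0,3->1,2=3] -> levels [6 7 6 5 8]
Step 3: flows [1->0,0=2,4->0,1->3,2->3] -> levels [8 5 5 7 7]
Step 4: flows [0->1,0->2,0->4,3->1,3->2] -> levels [5 7 7 5 8]
Step 5: flows [1->0,2->0,4->0,1->3,2->3] -> levels [8 5 5 7 7]
  -> period-2 cycle: step 5 state = step 3 state; never stabilizes
  -> state at step 30: (30-3) mod 2 = 1, same as step 4 -> [5 7 7 5 8]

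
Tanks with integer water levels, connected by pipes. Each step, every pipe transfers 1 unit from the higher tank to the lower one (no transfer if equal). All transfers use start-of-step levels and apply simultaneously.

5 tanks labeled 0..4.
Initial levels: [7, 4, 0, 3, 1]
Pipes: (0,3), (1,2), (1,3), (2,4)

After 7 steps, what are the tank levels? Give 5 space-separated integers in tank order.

Answer: 4 3 4 2 2

Derivation:
Step 1: flows [0->3,1->2,1->3,4->2] -> levels [6 2 2 5 0]
Step 2: flows [0->3,1=2,3->1,2->4] -> levels [5 3 1 5 1]
Step 3: flows [0=3,1->2,3->1,2=4] -> levels [5 3 2 4 1]
Step 4: flows [0->3,1->2,3->1,2->4] -> levels [4 3 2 4 2]
Step 5: flows [0=3,1->2,3->1,2=4] -> levels [4 3 3 3 2]
Step 6: flows [0->3,1=2,1=3,2->4] -> levels [3 3 2 4 3]
Step 7: flows [3->0,1->2,3->1,4->2] -> levels [4 3 4 2 2]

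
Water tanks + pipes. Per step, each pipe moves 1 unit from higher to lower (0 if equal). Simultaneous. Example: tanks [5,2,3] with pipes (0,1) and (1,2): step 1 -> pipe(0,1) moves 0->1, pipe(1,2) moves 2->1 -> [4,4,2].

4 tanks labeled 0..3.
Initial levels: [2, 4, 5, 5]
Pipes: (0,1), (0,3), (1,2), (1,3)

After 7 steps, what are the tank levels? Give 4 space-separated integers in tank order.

Answer: 4 5 4 3

Derivation:
Step 1: flows [1->0,3->0,2->1,3->1] -> levels [4 5 4 3]
Step 2: flows [1->0,0->3,1->2,1->3] -> levels [4 2 5 5]
Step 3: flows [0->1,3->0,2->1,3->1] -> levels [4 5 4 3]
  -> period-2 cycle: step 3 state = step 1 state
  -> state at step 7: (7-1) mod 2 = 0, same as step 1 -> [4 5 4 3]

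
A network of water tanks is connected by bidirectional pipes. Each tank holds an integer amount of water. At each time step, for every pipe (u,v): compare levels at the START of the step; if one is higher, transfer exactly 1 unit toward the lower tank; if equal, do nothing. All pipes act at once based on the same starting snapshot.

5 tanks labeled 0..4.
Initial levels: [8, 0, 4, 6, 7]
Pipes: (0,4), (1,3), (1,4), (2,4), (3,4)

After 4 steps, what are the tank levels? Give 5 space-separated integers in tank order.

Answer: 5 4 5 4 7

Derivation:
Step 1: flows [0->4,3->1,4->1,4->2,4->3] -> levels [7 2 5 6 5]
Step 2: flows [0->4,3->1,4->1,2=4,3->4] -> levels [6 4 5 4 6]
Step 3: flows [0=4,1=3,4->1,4->2,4->3] -> levels [6 5 6 5 3]
Step 4: flows [0->4,1=3,1->4,2->4,3->4] -> levels [5 4 5 4 7]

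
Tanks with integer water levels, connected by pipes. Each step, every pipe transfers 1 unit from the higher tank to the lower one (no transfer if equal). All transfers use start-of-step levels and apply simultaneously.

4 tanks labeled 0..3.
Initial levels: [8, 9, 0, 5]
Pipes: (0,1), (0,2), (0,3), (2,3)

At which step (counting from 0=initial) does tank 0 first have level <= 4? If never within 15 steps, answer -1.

Step 1: flows [1->0,0->2,0->3,3->2] -> levels [7 8 2 5]
Step 2: flows [1->0,0->2,0->3,3->2] -> levels [6 7 4 5]
Step 3: flows [1->0,0->2,0->3,3->2] -> levels [5 6 6 5]
Step 4: flows [1->0,2->0,0=3,2->3] -> levels [7 5 4 6]
Step 5: flows [0->1,0->2,0->3,3->2] -> levels [4 6 6 6]
Tank 0 first reaches <=4 at step 5

Answer: 5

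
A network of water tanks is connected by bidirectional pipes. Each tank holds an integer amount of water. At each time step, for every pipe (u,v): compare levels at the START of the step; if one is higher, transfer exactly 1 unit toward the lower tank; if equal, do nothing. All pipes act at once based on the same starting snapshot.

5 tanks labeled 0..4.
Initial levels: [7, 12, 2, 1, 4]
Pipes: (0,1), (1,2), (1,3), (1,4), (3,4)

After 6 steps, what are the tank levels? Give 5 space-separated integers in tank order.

Answer: 6 7 4 5 4

Derivation:
Step 1: flows [1->0,1->2,1->3,1->4,4->3] -> levels [8 8 3 3 4]
Step 2: flows [0=1,1->2,1->3,1->4,4->3] -> levels [8 5 4 5 4]
Step 3: flows [0->1,1->2,1=3,1->4,3->4] -> levels [7 4 5 4 6]
Step 4: flows [0->1,2->1,1=3,4->1,4->3] -> levels [6 7 4 5 4]
Step 5: flows [1->0,1->2,1->3,1->4,3->4] -> levels [7 3 5 5 6]
Step 6: flows [0->1,2->1,3->1,4->1,4->3] -> levels [6 7 4 5 4]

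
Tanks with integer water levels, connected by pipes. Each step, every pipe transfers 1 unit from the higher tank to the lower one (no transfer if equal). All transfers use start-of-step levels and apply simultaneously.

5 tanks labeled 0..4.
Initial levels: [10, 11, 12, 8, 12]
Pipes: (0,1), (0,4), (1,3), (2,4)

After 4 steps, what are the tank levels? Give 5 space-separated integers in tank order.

Answer: 10 11 11 9 12

Derivation:
Step 1: flows [1->0,4->0,1->3,2=4] -> levels [12 9 12 9 11]
Step 2: flows [0->1,0->4,1=3,2->4] -> levels [10 10 11 9 13]
Step 3: flows [0=1,4->0,1->3,4->2] -> levels [11 9 12 10 11]
Step 4: flows [0->1,0=4,3->1,2->4] -> levels [10 11 11 9 12]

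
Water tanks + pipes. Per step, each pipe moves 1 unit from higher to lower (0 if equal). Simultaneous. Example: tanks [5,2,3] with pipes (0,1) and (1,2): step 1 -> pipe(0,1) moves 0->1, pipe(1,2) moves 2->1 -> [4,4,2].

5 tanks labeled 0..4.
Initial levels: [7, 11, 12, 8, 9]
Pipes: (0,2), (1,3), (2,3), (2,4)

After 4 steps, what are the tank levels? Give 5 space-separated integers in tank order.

Step 1: flows [2->0,1->3,2->3,2->4] -> levels [8 10 9 10 10]
Step 2: flows [2->0,1=3,3->2,4->2] -> levels [9 10 10 9 9]
Step 3: flows [2->0,1->3,2->3,2->4] -> levels [10 9 7 11 10]
Step 4: flows [0->2,3->1,3->2,4->2] -> levels [9 10 10 9 9]

Answer: 9 10 10 9 9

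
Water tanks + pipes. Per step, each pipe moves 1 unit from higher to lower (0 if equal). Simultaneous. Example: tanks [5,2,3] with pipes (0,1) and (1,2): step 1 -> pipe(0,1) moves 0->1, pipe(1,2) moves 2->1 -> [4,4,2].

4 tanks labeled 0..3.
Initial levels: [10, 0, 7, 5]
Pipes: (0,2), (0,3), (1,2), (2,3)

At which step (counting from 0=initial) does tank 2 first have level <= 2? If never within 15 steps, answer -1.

Answer: -1

Derivation:
Step 1: flows [0->2,0->3,2->1,2->3] -> levels [8 1 6 7]
Step 2: flows [0->2,0->3,2->1,3->2] -> levels [6 2 7 7]
Step 3: flows [2->0,3->0,2->1,2=3] -> levels [8 3 5 6]
Step 4: flows [0->2,0->3,2->1,3->2] -> levels [6 4 6 6]
Step 5: flows [0=2,0=3,2->1,2=3] -> levels [6 5 5 6]
Step 6: flows [0->2,0=3,1=2,3->2] -> levels [5 5 7 5]
Step 7: flows [2->0,0=3,2->1,2->3] -> levels [6 6 4 6]
Step 8: flows [0->2,0=3,1->2,3->2] -> levels [5 5 7 5]
  -> period-2 cycle (repeats step 6); tank 2 never drops to <=2
Tank 2 never reaches <=2 within 15 steps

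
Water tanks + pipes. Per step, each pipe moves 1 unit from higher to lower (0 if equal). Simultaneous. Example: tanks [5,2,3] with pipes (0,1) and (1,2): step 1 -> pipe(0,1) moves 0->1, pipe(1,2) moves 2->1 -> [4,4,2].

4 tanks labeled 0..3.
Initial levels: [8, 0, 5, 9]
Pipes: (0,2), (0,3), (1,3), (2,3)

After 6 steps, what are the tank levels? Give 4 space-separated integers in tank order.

Answer: 5 5 5 7

Derivation:
Step 1: flows [0->2,3->0,3->1,3->2] -> levels [8 1 7 6]
Step 2: flows [0->2,0->3,3->1,2->3] -> levels [6 2 7 7]
Step 3: flows [2->0,3->0,3->1,2=3] -> levels [8 3 6 5]
Step 4: flows [0->2,0->3,3->1,2->3] -> levels [6 4 6 6]
Step 5: flows [0=2,0=3,3->1,2=3] -> levels [6 5 6 5]
Step 6: flows [0=2,0->3,1=3,2->3] -> levels [5 5 5 7]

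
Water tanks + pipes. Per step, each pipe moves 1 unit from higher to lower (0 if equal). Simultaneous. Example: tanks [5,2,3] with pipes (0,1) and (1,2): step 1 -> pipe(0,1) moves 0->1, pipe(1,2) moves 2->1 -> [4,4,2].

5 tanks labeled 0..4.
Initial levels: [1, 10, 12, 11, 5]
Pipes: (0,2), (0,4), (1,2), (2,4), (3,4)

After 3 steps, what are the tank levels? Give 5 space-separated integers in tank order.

Answer: 7 9 7 8 8

Derivation:
Step 1: flows [2->0,4->0,2->1,2->4,3->4] -> levels [3 11 9 10 6]
Step 2: flows [2->0,4->0,1->2,2->4,3->4] -> levels [5 10 8 9 7]
Step 3: flows [2->0,4->0,1->2,2->4,3->4] -> levels [7 9 7 8 8]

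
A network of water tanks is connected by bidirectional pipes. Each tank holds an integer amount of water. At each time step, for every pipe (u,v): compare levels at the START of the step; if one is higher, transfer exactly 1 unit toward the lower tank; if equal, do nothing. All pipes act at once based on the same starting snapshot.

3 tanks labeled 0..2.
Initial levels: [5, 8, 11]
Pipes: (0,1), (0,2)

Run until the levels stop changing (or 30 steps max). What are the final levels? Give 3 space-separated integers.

Step 1: flows [1->0,2->0] -> levels [7 7 10]
Step 2: flows [0=1,2->0] -> levels [8 7 9]
Step 3: flows [0->1,2->0] -> levels [8 8 8]
Step 4: flows [0=1,0=2] -> levels [8 8 8]
  -> stable (no change)

Answer: 8 8 8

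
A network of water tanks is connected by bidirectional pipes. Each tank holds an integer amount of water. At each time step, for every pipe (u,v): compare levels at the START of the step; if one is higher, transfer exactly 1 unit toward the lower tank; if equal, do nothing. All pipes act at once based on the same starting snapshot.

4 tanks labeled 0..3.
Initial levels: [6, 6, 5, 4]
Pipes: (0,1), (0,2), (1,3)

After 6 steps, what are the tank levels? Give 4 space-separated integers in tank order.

Step 1: flows [0=1,0->2,1->3] -> levels [5 5 6 5]
Step 2: flows [0=1,2->0,1=3] -> levels [6 5 5 5]
Step 3: flows [0->1,0->2,1=3] -> levels [4 6 6 5]
Step 4: flows [1->0,2->0,1->3] -> levels [6 4 5 6]
Step 5: flows [0->1,0->2,3->1] -> levels [4 6 6 5]
  -> period-2 cycle: step 5 state = step 3 state
  -> state at step 6: (6-3) mod 2 = 1, same as step 4 -> [6 4 5 6]

Answer: 6 4 5 6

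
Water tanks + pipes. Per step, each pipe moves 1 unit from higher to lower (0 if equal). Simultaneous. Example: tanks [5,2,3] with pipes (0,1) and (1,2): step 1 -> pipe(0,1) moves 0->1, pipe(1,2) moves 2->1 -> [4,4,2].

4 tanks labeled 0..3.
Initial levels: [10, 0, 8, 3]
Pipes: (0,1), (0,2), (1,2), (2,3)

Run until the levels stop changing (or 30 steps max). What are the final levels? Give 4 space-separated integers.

Answer: 5 4 7 5

Derivation:
Step 1: flows [0->1,0->2,2->1,2->3] -> levels [8 2 7 4]
Step 2: flows [0->1,0->2,2->1,2->3] -> levels [6 4 6 5]
Step 3: flows [0->1,0=2,2->1,2->3] -> levels [5 6 4 6]
Step 4: flows [1->0,0->2,1->2,3->2] -> levels [5 4 7 5]
Step 5: flows [0->1,2->0,2->1,2->3] -> levels [5 6 4 6]
  -> period-2 cycle: step 5 state = step 3 state; never stabilizes
  -> state at step 30: (30-3) mod 2 = 1, same as step 4 -> [5 4 7 5]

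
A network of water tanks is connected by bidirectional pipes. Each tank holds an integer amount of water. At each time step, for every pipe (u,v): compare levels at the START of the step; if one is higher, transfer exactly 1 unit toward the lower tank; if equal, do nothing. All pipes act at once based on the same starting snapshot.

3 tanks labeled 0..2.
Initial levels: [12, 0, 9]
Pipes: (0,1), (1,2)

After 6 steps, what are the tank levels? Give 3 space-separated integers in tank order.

Step 1: flows [0->1,2->1] -> levels [11 2 8]
Step 2: flows [0->1,2->1] -> levels [10 4 7]
Step 3: flows [0->1,2->1] -> levels [9 6 6]
Step 4: flows [0->1,1=2] -> levels [8 7 6]
Step 5: flows [0->1,1->2] -> levels [7 7 7]
Step 6: flows [0=1,1=2] -> levels [7 7 7]

Answer: 7 7 7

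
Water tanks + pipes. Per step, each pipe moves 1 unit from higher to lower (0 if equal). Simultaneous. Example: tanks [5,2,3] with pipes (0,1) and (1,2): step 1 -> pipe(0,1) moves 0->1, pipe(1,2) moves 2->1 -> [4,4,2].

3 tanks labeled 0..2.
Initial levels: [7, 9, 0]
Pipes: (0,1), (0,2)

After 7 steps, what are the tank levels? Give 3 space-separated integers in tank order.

Step 1: flows [1->0,0->2] -> levels [7 8 1]
Step 2: flows [1->0,0->2] -> levels [7 7 2]
Step 3: flows [0=1,0->2] -> levels [6 7 3]
Step 4: flows [1->0,0->2] -> levels [6 6 4]
Step 5: flows [0=1,0->2] -> levels [5 6 5]
Step 6: flows [1->0,0=2] -> levels [6 5 5]
Step 7: flows [0->1,0->2] -> levels [4 6 6]

Answer: 4 6 6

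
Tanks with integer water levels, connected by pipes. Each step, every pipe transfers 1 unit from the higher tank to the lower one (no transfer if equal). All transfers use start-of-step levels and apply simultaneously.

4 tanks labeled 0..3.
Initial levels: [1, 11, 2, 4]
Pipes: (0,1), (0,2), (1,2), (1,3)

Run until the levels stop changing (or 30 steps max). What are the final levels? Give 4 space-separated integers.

Answer: 4 6 4 4

Derivation:
Step 1: flows [1->0,2->0,1->2,1->3] -> levels [3 8 2 5]
Step 2: flows [1->0,0->2,1->2,1->3] -> levels [3 5 4 6]
Step 3: flows [1->0,2->0,1->2,3->1] -> levels [5 4 4 5]
Step 4: flows [0->1,0->2,1=2,3->1] -> levels [3 6 5 4]
Step 5: flows [1->0,2->0,1->2,1->3] -> levels [5 3 5 5]
Step 6: flows [0->1,0=2,2->1,3->1] -> levels [4 6 4 4]
Step 7: flows [1->0,0=2,1->2,1->3] -> levels [5 3 5 5]
  -> period-2 cycle: step 7 state = step 5 state; never stabilizes
  -> state at step 30: (30-5) mod 2 = 1, same as step 6 -> [4 6 4 4]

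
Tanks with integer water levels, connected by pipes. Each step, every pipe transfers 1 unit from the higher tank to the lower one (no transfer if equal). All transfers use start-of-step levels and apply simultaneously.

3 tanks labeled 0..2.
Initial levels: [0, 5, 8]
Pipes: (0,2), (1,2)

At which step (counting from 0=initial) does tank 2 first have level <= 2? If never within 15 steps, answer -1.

Step 1: flows [2->0,2->1] -> levels [1 6 6]
Step 2: flows [2->0,1=2] -> levels [2 6 5]
Step 3: flows [2->0,1->2] -> levels [3 5 5]
Step 4: flows [2->0,1=2] -> levels [4 5 4]
Step 5: flows [0=2,1->2] -> levels [4 4 5]
Step 6: flows [2->0,2->1] -> levels [5 5 3]
Step 7: flows [0->2,1->2] -> levels [4 4 5]
  -> period-2 cycle (repeats step 5); tank 2 never drops to <=2
Tank 2 never reaches <=2 within 15 steps

Answer: -1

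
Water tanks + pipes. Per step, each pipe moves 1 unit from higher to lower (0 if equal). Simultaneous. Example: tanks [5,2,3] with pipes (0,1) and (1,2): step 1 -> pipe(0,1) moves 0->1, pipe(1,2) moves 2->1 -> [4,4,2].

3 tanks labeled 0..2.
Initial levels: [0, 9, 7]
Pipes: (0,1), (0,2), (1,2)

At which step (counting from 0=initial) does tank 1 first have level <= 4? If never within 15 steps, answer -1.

Step 1: flows [1->0,2->0,1->2] -> levels [2 7 7]
Step 2: flows [1->0,2->0,1=2] -> levels [4 6 6]
Step 3: flows [1->0,2->0,1=2] -> levels [6 5 5]
Step 4: flows [0->1,0->2,1=2] -> levels [4 6 6]
  -> period-2 cycle (repeats step 2); tank 1 never drops to <=4
Tank 1 never reaches <=4 within 15 steps

Answer: -1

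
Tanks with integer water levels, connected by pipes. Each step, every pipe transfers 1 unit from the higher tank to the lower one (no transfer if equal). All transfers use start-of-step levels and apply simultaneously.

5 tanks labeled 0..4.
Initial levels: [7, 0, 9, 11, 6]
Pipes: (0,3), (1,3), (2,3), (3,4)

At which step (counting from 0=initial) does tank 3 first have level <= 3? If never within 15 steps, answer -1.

Step 1: flows [3->0,3->1,3->2,3->4] -> levels [8 1 10 7 7]
Step 2: flows [0->3,3->1,2->3,3=4] -> levels [7 2 9 8 7]
Step 3: flows [3->0,3->1,2->3,3->4] -> levels [8 3 8 6 8]
Step 4: flows [0->3,3->1,2->3,4->3] -> levels [7 4 7 8 7]
Step 5: flows [3->0,3->1,3->2,3->4] -> levels [8 5 8 4 8]
Step 6: flows [0->3,1->3,2->3,4->3] -> levels [7 4 7 8 7]
  -> period-2 cycle (repeats step 4); tank 3 never drops to <=3
Tank 3 never reaches <=3 within 15 steps

Answer: -1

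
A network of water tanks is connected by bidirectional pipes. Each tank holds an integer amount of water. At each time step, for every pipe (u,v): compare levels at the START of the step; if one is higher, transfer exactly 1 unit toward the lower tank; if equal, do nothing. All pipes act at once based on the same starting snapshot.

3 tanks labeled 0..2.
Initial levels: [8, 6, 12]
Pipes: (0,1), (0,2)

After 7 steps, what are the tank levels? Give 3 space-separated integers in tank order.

Answer: 10 8 8

Derivation:
Step 1: flows [0->1,2->0] -> levels [8 7 11]
Step 2: flows [0->1,2->0] -> levels [8 8 10]
Step 3: flows [0=1,2->0] -> levels [9 8 9]
Step 4: flows [0->1,0=2] -> levels [8 9 9]
Step 5: flows [1->0,2->0] -> levels [10 8 8]
Step 6: flows [0->1,0->2] -> levels [8 9 9]
  -> period-2 cycle: step 6 state = step 4 state
  -> state at step 7: (7-4) mod 2 = 1, same as step 5 -> [10 8 8]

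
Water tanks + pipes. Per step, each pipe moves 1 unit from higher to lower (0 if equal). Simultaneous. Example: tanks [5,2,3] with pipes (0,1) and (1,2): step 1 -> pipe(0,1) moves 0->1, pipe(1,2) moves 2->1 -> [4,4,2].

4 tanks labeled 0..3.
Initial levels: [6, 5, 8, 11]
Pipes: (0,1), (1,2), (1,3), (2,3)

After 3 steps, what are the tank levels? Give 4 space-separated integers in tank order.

Step 1: flows [0->1,2->1,3->1,3->2] -> levels [5 8 8 9]
Step 2: flows [1->0,1=2,3->1,3->2] -> levels [6 8 9 7]
Step 3: flows [1->0,2->1,1->3,2->3] -> levels [7 7 7 9]

Answer: 7 7 7 9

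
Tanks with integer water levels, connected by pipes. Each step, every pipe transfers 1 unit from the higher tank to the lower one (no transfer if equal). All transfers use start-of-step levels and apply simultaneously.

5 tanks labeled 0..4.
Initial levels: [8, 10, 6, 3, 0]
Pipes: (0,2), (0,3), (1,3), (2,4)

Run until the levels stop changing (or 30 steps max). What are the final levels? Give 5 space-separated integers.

Step 1: flows [0->2,0->3,1->3,2->4] -> levels [6 9 6 5 1]
Step 2: flows [0=2,0->3,1->3,2->4] -> levels [5 8 5 7 2]
Step 3: flows [0=2,3->0,1->3,2->4] -> levels [6 7 4 7 3]
Step 4: flows [0->2,3->0,1=3,2->4] -> levels [6 7 4 6 4]
Step 5: flows [0->2,0=3,1->3,2=4] -> levels [5 6 5 7 4]
Step 6: flows [0=2,3->0,3->1,2->4] -> levels [6 7 4 5 5]
Step 7: flows [0->2,0->3,1->3,4->2] -> levels [4 6 6 7 4]
Step 8: flows [2->0,3->0,3->1,2->4] -> levels [6 7 4 5 5]
  -> period-2 cycle: step 8 state = step 6 state; never stabilizes
  -> state at step 30: (30-6) mod 2 = 0, same as step 6 -> [6 7 4 5 5]

Answer: 6 7 4 5 5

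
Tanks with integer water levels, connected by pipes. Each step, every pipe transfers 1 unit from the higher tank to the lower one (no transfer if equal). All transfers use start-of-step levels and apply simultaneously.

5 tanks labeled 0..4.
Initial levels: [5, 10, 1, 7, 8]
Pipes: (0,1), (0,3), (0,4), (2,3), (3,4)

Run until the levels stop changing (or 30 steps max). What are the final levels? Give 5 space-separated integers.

Step 1: flows [1->0,3->0,4->0,3->2,4->3] -> levels [8 9 2 6 6]
Step 2: flows [1->0,0->3,0->4,3->2,3=4] -> levels [7 8 3 6 7]
Step 3: flows [1->0,0->3,0=4,3->2,4->3] -> levels [7 7 4 7 6]
Step 4: flows [0=1,0=3,0->4,3->2,3->4] -> levels [6 7 5 5 8]
Step 5: flows [1->0,0->3,4->0,2=3,4->3] -> levels [7 6 5 7 6]
Step 6: flows [0->1,0=3,0->4,3->2,3->4] -> levels [5 7 6 5 8]
Step 7: flows [1->0,0=3,4->0,2->3,4->3] -> levels [7 6 5 7 6]
  -> period-2 cycle: step 7 state = step 5 state; never stabilizes
  -> state at step 30: (30-5) mod 2 = 1, same as step 6 -> [5 7 6 5 8]

Answer: 5 7 6 5 8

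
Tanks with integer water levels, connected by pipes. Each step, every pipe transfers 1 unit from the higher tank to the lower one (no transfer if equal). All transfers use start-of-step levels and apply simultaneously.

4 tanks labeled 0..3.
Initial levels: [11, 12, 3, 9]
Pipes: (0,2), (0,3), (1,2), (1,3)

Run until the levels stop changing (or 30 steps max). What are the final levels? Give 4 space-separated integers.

Step 1: flows [0->2,0->3,1->2,1->3] -> levels [9 10 5 11]
Step 2: flows [0->2,3->0,1->2,3->1] -> levels [9 10 7 9]
Step 3: flows [0->2,0=3,1->2,1->3] -> levels [8 8 9 10]
Step 4: flows [2->0,3->0,2->1,3->1] -> levels [10 10 7 8]
Step 5: flows [0->2,0->3,1->2,1->3] -> levels [8 8 9 10]
  -> period-2 cycle: step 5 state = step 3 state; never stabilizes
  -> state at step 30: (30-3) mod 2 = 1, same as step 4 -> [10 10 7 8]

Answer: 10 10 7 8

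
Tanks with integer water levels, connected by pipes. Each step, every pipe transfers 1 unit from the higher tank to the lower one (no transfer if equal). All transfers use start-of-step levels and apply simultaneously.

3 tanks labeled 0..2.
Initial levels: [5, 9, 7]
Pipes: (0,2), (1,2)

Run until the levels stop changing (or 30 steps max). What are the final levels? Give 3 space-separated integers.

Step 1: flows [2->0,1->2] -> levels [6 8 7]
Step 2: flows [2->0,1->2] -> levels [7 7 7]
Step 3: flows [0=2,1=2] -> levels [7 7 7]
  -> stable (no change)

Answer: 7 7 7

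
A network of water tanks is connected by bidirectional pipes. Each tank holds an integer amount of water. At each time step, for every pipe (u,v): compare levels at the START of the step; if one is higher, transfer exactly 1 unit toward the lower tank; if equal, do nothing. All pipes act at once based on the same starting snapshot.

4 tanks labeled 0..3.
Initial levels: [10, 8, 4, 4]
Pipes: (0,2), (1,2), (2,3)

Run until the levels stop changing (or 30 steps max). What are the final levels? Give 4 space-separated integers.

Step 1: flows [0->2,1->2,2=3] -> levels [9 7 6 4]
Step 2: flows [0->2,1->2,2->3] -> levels [8 6 7 5]
Step 3: flows [0->2,2->1,2->3] -> levels [7 7 6 6]
Step 4: flows [0->2,1->2,2=3] -> levels [6 6 8 6]
Step 5: flows [2->0,2->1,2->3] -> levels [7 7 5 7]
Step 6: flows [0->2,1->2,3->2] -> levels [6 6 8 6]
  -> period-2 cycle: step 6 state = step 4 state; never stabilizes
  -> state at step 30: (30-4) mod 2 = 0, same as step 4 -> [6 6 8 6]

Answer: 6 6 8 6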